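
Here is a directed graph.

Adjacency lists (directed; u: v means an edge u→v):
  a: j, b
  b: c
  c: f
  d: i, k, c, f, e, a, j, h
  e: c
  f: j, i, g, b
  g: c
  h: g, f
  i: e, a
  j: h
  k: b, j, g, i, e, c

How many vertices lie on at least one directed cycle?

A vertex is on a directed cycle iff it belongs to a strongly connected component of size ≥ 2 (or has a self-loop).
The vertices on cycles are {a, b, c, e, f, g, h, i, j} — 9 in total.

9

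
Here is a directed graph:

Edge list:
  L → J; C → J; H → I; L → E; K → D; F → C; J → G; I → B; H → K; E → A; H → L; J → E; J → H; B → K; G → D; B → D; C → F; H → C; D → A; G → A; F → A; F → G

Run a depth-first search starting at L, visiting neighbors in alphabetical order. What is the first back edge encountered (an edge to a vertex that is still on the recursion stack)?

DFS from L (visiting neighbors in alphabetical order); mark gray on enter, black on exit:
L gray
  E gray
    A gray
    A black
  E black
  J gray
    J→E: E black — skip
    G gray
      G→A: A black — skip
      D gray
        D→A: A black — skip
      D black
    G black
    H gray
      C gray
        F gray
          F→A: A black — skip
          F→C: C is gray → back edge
First back edge: F → C.

F->C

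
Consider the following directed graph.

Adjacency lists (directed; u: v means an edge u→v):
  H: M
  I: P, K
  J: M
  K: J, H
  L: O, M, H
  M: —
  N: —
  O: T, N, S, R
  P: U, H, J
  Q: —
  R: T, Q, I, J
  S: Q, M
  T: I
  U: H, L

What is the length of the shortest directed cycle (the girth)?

For each vertex v, BFS finds the shortest path from v back to v.
The shortest such closed walk is O → T → I → P → U → L → O, length 6.

6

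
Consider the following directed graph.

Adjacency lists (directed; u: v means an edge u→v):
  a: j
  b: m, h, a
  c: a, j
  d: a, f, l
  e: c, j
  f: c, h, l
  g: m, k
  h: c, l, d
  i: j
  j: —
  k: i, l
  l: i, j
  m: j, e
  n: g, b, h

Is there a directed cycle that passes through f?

Yes

f is on a cycle iff f can reach itself via ≥1 edge.
f → h → d → f — yes.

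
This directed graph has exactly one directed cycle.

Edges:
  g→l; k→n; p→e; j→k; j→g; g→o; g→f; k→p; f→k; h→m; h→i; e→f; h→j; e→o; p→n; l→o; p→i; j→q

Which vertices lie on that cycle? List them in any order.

DFS with gray/black marking from k:
k gray
  p gray
    i gray
    i black
    n gray
    n black
    e gray
      o gray
      o black
      f gray
        f→k: k is gray → back edge
Back edge closes the cycle k → p → e → f → k; its vertices are {e, f, k, p}.

e, f, k, p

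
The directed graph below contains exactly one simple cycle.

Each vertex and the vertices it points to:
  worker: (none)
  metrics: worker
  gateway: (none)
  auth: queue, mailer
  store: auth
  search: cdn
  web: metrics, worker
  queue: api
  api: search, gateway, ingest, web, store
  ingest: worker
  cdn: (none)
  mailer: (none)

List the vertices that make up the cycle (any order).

api, auth, queue, store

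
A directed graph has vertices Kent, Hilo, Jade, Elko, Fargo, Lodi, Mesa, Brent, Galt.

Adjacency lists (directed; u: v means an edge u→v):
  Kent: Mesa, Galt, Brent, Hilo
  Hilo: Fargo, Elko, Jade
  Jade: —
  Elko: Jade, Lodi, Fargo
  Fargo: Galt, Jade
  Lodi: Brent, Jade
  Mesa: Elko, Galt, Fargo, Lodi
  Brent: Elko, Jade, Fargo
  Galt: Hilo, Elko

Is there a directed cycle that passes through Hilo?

Yes

Hilo is on a cycle iff Hilo can reach itself via ≥1 edge.
Hilo → Fargo → Galt → Hilo — yes.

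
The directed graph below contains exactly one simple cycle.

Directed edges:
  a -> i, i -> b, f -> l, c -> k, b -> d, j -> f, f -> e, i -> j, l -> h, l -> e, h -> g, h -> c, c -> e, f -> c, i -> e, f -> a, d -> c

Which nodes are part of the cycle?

DFS with gray/black marking from f:
f gray
  a gray
    i gray
      e gray
      e black
      b gray
        d gray
          c gray
            c→e: e black — skip
            k gray
            k black
          c black
        d black
      b black
      j gray
        j→f: f is gray → back edge
Back edge closes the cycle f → a → i → j → f; its vertices are {a, f, i, j}.

a, f, i, j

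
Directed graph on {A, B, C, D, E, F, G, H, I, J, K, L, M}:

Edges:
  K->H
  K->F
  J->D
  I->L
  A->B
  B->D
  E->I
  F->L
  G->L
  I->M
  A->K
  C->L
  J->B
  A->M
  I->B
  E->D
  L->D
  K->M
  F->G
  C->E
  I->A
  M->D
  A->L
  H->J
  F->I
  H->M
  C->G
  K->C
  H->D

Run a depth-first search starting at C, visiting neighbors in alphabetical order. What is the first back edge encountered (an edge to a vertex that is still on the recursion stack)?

K->C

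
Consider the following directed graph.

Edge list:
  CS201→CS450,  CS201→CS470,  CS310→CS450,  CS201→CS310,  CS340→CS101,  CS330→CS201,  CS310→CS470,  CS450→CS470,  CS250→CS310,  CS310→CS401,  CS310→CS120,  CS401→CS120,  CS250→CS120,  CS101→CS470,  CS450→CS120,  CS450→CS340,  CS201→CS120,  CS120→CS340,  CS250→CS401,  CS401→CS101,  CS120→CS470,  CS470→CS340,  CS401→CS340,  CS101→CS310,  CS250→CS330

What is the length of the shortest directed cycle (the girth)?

3

For each vertex v, BFS finds the shortest path from v back to v.
The shortest such closed walk is CS401 → CS101 → CS310 → CS401, length 3.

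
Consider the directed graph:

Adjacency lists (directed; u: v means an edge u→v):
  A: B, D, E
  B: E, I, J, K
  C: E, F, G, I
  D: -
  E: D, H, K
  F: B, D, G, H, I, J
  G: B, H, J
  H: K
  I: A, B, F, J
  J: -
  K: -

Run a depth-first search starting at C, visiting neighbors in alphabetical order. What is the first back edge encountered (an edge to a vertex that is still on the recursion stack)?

DFS from C (visiting neighbors in alphabetical order); mark gray on enter, black on exit:
C gray
  E gray
    D gray
    D black
    H gray
      K gray
      K black
    H black
    E→K: K black — skip
  E black
  F gray
    B gray
      B→E: E black — skip
      I gray
        A gray
          A→B: B is gray → back edge
First back edge: A → B.

A->B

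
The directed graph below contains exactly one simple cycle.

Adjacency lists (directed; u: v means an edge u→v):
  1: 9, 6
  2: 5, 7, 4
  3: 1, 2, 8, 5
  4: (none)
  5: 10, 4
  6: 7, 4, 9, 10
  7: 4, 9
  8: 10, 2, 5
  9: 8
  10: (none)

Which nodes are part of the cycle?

2, 7, 8, 9

DFS with gray/black marking from 8:
8 gray
  10 gray
  10 black
  2 gray
    5 gray
      5→10: 10 black — skip
      4 gray
      4 black
    5 black
    7 gray
      7→4: 4 black — skip
      9 gray
        9→8: 8 is gray → back edge
Back edge closes the cycle 8 → 2 → 7 → 9 → 8; its vertices are {2, 7, 8, 9}.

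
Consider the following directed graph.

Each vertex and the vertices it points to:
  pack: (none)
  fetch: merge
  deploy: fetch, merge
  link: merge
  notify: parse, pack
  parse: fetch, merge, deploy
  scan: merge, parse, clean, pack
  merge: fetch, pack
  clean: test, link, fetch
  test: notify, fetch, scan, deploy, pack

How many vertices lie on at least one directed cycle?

5

A vertex is on a directed cycle iff it belongs to a strongly connected component of size ≥ 2 (or has a self-loop).
The vertices on cycles are {scan, test, clean, fetch, merge} — 5 in total.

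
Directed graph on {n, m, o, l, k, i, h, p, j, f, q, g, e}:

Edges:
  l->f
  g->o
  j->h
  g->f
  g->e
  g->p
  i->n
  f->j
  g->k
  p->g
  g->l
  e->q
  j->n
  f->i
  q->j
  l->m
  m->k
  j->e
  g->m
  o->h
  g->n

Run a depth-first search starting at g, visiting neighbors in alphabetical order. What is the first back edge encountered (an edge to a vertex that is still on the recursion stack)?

j->e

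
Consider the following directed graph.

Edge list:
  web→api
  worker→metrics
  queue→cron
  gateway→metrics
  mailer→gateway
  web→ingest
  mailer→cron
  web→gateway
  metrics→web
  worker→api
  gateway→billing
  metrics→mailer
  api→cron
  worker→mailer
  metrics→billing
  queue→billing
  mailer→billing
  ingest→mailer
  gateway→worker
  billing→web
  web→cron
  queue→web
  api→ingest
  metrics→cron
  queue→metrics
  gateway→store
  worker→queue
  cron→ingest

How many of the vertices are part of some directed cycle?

10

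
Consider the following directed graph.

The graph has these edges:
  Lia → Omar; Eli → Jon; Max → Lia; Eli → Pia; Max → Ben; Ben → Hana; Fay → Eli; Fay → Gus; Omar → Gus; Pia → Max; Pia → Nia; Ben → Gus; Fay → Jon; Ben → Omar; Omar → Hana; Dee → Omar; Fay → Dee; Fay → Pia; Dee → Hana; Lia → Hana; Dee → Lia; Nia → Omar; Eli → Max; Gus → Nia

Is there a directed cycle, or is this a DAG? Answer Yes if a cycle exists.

DFS with white/gray/black marking, starting from Dee:
Dee gray
  Lia gray
    Hana gray
    Hana black
    Omar gray
      Gus gray
        Nia gray
          Nia→Omar: Omar is gray → back edge
Back edge found, so a cycle exists: Omar → Gus → Nia → Omar.

Yes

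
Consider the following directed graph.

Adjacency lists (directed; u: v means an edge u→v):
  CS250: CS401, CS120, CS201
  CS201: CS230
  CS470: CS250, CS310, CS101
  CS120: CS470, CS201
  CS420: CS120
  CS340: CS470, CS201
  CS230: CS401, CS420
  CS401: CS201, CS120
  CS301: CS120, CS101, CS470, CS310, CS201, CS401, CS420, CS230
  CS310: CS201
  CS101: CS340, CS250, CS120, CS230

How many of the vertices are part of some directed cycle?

A vertex is on a directed cycle iff it belongs to a strongly connected component of size ≥ 2 (or has a self-loop).
The vertices on cycles are {CS101, CS120, CS201, CS230, CS250, CS310, CS340, CS401, CS420, CS470} — 10 in total.

10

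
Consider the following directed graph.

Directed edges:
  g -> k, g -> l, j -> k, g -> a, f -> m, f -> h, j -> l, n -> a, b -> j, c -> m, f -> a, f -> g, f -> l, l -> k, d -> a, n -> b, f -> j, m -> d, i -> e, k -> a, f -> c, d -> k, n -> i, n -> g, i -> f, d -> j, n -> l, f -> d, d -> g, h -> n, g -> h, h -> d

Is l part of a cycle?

No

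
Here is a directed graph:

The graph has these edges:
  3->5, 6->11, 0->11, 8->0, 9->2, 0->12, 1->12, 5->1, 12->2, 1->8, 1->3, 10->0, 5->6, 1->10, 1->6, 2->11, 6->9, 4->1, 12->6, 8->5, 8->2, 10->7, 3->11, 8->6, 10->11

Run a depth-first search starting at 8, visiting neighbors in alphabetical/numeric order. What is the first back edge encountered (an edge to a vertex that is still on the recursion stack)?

3→5

DFS from 8 (visiting neighbors in alphabetical/numeric order); mark gray on enter, black on exit:
8 gray
  0 gray
    11 gray
    11 black
    12 gray
      2 gray
        2→11: 11 black — skip
      2 black
      6 gray
        9 gray
          9→2: 2 black — skip
        9 black
        6→11: 11 black — skip
      6 black
    12 black
  0 black
  8→2: 2 black — skip
  5 gray
    1 gray
      3 gray
        3→5: 5 is gray → back edge
First back edge: 3 → 5.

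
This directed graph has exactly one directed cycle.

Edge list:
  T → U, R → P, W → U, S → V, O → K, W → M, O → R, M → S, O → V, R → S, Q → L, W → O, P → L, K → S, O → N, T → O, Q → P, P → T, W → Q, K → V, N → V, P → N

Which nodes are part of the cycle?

O, P, R, T

DFS with gray/black marking from O:
O gray
  V gray
  V black
  N gray
    N→V: V black — skip
  N black
  R gray
    S gray
      S→V: V black — skip
    S black
    P gray
      L gray
      L black
      P→N: N black — skip
      T gray
        U gray
        U black
        T→O: O is gray → back edge
Back edge closes the cycle O → R → P → T → O; its vertices are {O, P, R, T}.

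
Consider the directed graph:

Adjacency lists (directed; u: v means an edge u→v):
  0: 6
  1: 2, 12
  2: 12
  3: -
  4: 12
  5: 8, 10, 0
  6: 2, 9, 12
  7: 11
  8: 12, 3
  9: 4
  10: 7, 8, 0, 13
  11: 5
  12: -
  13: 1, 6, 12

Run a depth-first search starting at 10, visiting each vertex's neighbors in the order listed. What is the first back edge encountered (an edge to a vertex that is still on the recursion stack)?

5->10

DFS from 10 (visiting each vertex's neighbors in the order listed); mark gray on enter, black on exit:
10 gray
  7 gray
    11 gray
      5 gray
        8 gray
          12 gray
          12 black
          3 gray
          3 black
        8 black
        5→10: 10 is gray → back edge
First back edge: 5 → 10.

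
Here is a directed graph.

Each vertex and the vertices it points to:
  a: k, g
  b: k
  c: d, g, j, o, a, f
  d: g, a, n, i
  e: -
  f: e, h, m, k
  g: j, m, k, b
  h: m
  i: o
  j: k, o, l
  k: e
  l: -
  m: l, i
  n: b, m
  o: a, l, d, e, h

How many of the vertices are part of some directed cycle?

A vertex is on a directed cycle iff it belongs to a strongly connected component of size ≥ 2 (or has a self-loop).
The vertices on cycles are {a, d, g, h, i, j, m, n, o} — 9 in total.

9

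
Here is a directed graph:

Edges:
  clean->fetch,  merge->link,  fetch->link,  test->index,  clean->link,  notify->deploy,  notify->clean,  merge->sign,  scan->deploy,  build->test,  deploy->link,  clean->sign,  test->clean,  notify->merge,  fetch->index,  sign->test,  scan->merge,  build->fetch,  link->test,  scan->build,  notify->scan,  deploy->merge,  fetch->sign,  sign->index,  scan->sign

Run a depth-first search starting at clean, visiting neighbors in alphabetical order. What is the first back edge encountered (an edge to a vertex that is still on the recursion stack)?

DFS from clean (visiting neighbors in alphabetical order); mark gray on enter, black on exit:
clean gray
  fetch gray
    index gray
    index black
    link gray
      test gray
        test→clean: clean is gray → back edge
First back edge: test → clean.

test→clean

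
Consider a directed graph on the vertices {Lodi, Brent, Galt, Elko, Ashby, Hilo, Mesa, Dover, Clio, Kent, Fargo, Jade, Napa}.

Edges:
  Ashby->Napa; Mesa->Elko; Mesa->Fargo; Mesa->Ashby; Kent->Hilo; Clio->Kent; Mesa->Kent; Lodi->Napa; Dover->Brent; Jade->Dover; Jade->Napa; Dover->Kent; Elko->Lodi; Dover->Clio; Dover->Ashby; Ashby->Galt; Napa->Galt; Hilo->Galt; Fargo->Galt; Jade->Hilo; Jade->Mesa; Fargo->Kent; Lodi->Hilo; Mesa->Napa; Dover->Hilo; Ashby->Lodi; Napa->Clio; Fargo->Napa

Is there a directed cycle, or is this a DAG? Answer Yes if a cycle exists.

No

DFS with white/gray/black marking, starting from Galt:
Galt gray
Galt black
Lodi gray
  Hilo gray
    Hilo→Galt: Galt black — skip
  Hilo black
  Napa gray
    Clio gray
      Kent gray
        Kent→Hilo: Hilo black — skip
      Kent black
    Clio black
    Napa→Galt: Galt black — skip
  Napa black
Lodi black
Brent gray
Brent black
Elko gray
  Elko→Lodi: Lodi black — skip
Elko black
Ashby gray
  Ashby→Lodi: Lodi black — skip
  Ashby→Napa: Napa black — skip
  Ashby→Galt: Galt black — skip
Ashby black
Mesa gray
  Mesa→Kent: Kent black — skip
  Fargo gray
    Fargo→Kent: Kent black — skip
    Fargo→Napa: Napa black — skip
    Fargo→Galt: Galt black — skip
  Fargo black
  Mesa→Napa: Napa black — skip
  Mesa→Ashby: Ashby black — skip
  Mesa→Elko: Elko black — skip
Mesa black
Dover gray
  Dover→Kent: Kent black — skip
  Dover→Clio: Clio black — skip
  Dover→Brent: Brent black — skip
  Dover→Hilo: Hilo black — skip
  Dover→Ashby: Ashby black — skip
Dover black
Jade gray
  Jade→Mesa: Mesa black — skip
  Jade→Napa: Napa black — skip
  Jade→Dover: Dover black — skip
  Jade→Hilo: Hilo black — skip
Jade black
Every edge goes to a white or black vertex — no back edge, so the graph is acyclic.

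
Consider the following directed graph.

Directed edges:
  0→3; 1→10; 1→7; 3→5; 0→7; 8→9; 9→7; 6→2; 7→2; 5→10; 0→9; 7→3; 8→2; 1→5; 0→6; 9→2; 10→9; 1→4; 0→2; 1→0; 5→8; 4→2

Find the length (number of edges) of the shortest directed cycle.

5

For each vertex v, BFS finds the shortest path from v back to v.
The shortest such closed walk is 7 → 3 → 5 → 8 → 9 → 7, length 5.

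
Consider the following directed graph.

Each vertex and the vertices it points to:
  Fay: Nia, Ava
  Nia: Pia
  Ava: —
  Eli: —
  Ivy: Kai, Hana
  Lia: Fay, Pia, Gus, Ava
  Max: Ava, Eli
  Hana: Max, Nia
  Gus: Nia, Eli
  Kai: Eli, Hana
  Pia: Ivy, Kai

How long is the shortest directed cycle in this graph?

4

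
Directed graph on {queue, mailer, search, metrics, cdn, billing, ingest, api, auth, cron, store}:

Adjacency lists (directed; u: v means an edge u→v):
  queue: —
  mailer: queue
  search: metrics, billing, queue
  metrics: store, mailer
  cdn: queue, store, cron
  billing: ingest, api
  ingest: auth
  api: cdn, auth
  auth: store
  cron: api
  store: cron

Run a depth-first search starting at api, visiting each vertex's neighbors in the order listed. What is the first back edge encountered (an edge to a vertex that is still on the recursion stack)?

DFS from api (visiting each vertex's neighbors in the order listed); mark gray on enter, black on exit:
api gray
  cdn gray
    queue gray
    queue black
    store gray
      cron gray
        cron→api: api is gray → back edge
First back edge: cron → api.

cron->api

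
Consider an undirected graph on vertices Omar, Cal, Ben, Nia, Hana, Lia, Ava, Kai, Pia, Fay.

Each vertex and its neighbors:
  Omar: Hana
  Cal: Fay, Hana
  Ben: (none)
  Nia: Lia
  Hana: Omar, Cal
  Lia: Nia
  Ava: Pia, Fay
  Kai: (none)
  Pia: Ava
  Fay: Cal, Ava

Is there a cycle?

No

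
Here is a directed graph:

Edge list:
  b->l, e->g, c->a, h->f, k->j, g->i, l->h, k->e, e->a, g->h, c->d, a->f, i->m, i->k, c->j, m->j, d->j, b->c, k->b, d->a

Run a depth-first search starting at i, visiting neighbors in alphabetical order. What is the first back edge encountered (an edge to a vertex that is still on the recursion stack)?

g->i

DFS from i (visiting neighbors in alphabetical order); mark gray on enter, black on exit:
i gray
  k gray
    b gray
      c gray
        a gray
          f gray
          f black
        a black
        d gray
          d→a: a black — skip
          j gray
          j black
        d black
        c→j: j black — skip
      c black
      l gray
        h gray
          h→f: f black — skip
        h black
      l black
    b black
    e gray
      e→a: a black — skip
      g gray
        g→h: h black — skip
        g→i: i is gray → back edge
First back edge: g → i.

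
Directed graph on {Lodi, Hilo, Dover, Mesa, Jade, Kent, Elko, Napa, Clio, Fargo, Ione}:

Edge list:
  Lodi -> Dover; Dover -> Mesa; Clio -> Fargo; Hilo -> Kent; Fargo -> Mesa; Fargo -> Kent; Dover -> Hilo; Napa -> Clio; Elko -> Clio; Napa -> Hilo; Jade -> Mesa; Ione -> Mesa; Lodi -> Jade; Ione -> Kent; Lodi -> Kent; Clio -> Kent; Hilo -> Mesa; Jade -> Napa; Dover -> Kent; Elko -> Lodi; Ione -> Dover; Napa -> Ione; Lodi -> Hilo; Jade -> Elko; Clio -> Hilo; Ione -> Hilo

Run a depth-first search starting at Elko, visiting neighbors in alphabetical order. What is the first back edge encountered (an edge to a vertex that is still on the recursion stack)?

DFS from Elko (visiting neighbors in alphabetical order); mark gray on enter, black on exit:
Elko gray
  Clio gray
    Fargo gray
      Kent gray
      Kent black
      Mesa gray
      Mesa black
    Fargo black
    Hilo gray
      Hilo→Kent: Kent black — skip
      Hilo→Mesa: Mesa black — skip
    Hilo black
    Clio→Kent: Kent black — skip
  Clio black
  Lodi gray
    Dover gray
      Dover→Hilo: Hilo black — skip
      Dover→Kent: Kent black — skip
      Dover→Mesa: Mesa black — skip
    Dover black
    Lodi→Hilo: Hilo black — skip
    Jade gray
      Jade→Elko: Elko is gray → back edge
First back edge: Jade → Elko.

Jade→Elko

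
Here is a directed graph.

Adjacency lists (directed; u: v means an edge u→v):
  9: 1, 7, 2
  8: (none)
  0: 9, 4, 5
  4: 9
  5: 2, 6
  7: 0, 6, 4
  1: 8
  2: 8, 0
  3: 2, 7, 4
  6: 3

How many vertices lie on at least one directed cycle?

A vertex is on a directed cycle iff it belongs to a strongly connected component of size ≥ 2 (or has a self-loop).
The vertices on cycles are {0, 2, 3, 4, 5, 6, 7, 9} — 8 in total.

8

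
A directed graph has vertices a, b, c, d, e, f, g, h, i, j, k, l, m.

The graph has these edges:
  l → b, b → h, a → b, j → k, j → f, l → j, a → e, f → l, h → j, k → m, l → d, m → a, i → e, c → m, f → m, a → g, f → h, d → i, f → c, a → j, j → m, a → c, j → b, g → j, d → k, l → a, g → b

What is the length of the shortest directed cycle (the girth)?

For each vertex v, BFS finds the shortest path from v back to v.
The shortest such closed walk is f → h → j → f, length 3.

3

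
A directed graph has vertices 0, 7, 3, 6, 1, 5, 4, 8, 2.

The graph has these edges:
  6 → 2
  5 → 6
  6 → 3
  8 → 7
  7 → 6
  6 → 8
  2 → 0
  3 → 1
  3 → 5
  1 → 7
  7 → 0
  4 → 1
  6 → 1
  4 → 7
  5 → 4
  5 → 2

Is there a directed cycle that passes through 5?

Yes

5 is on a cycle iff 5 can reach itself via ≥1 edge.
5 → 6 → 3 → 5 — yes.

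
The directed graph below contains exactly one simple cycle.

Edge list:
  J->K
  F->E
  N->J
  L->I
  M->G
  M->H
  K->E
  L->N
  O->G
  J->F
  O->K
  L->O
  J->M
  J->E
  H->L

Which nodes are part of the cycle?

DFS with gray/black marking from H:
H gray
  L gray
    I gray
    I black
    N gray
      J gray
        E gray
        E black
        K gray
          K→E: E black — skip
        K black
        M gray
          G gray
          G black
          M→H: H is gray → back edge
Back edge closes the cycle H → L → N → J → M → H; its vertices are {H, J, L, M, N}.

H, J, L, M, N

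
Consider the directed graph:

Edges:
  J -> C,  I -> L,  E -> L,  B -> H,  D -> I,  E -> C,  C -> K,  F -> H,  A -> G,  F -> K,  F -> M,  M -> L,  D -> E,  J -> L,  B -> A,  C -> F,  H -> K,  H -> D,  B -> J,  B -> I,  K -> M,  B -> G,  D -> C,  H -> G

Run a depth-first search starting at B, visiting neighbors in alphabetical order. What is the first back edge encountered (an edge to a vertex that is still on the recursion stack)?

DFS from B (visiting neighbors in alphabetical order); mark gray on enter, black on exit:
B gray
  A gray
    G gray
    G black
  A black
  B→G: G black — skip
  H gray
    D gray
      C gray
        F gray
          F→H: H is gray → back edge
First back edge: F → H.

F->H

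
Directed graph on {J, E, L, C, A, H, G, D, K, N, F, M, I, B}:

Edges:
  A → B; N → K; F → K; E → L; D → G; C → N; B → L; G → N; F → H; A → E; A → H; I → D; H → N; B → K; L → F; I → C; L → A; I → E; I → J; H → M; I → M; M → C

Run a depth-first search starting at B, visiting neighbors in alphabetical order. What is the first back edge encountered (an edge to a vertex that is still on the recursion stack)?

A->B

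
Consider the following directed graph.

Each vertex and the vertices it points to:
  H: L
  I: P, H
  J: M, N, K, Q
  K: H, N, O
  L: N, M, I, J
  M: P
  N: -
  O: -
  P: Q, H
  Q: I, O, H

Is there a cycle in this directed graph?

Yes

DFS with white/gray/black marking, starting from O:
O gray
O black
H gray
  L gray
    N gray
    N black
    M gray
      P gray
        Q gray
          I gray
            I→P: P is gray → back edge
Back edge found, so a cycle exists: P → Q → I → P.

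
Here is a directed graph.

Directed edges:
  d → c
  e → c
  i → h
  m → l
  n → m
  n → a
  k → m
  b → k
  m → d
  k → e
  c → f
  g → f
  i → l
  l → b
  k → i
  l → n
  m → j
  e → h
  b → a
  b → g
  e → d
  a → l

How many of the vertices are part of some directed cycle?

7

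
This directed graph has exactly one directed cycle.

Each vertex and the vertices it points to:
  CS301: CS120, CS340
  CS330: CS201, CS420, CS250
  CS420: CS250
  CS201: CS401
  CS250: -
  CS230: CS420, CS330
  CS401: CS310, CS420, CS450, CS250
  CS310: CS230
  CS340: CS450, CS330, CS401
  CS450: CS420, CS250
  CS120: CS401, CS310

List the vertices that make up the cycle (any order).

CS201, CS230, CS310, CS330, CS401

DFS with gray/black marking from CS310:
CS310 gray
  CS230 gray
    CS420 gray
      CS250 gray
      CS250 black
    CS420 black
    CS330 gray
      CS201 gray
        CS401 gray
          CS401→CS310: CS310 is gray → back edge
Back edge closes the cycle CS310 → CS230 → CS330 → CS201 → CS401 → CS310; its vertices are {CS201, CS230, CS310, CS330, CS401}.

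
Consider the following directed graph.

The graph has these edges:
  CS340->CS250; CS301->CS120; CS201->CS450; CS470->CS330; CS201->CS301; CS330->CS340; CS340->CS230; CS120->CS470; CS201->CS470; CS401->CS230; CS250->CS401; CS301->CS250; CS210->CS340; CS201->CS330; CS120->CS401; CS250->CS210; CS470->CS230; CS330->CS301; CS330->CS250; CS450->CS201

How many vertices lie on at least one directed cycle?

9

A vertex is on a directed cycle iff it belongs to a strongly connected component of size ≥ 2 (or has a self-loop).
The vertices on cycles are {CS120, CS201, CS210, CS250, CS301, CS330, CS340, CS450, CS470} — 9 in total.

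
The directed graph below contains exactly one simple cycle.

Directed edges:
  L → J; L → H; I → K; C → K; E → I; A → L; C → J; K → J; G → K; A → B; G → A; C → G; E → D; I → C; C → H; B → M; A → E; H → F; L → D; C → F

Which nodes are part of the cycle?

DFS with gray/black marking from A:
A gray
  B gray
    M gray
    M black
  B black
  L gray
    J gray
    J black
    H gray
      F gray
      F black
    H black
    D gray
    D black
  L black
  E gray
    I gray
      C gray
        G gray
          G→A: A is gray → back edge
Back edge closes the cycle A → E → I → C → G → A; its vertices are {A, C, E, G, I}.

A, C, E, G, I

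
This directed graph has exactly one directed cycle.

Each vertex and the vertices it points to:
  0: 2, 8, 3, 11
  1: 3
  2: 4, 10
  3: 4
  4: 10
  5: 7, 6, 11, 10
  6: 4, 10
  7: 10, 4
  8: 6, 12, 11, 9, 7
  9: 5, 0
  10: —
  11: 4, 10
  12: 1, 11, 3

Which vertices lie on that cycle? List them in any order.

0, 8, 9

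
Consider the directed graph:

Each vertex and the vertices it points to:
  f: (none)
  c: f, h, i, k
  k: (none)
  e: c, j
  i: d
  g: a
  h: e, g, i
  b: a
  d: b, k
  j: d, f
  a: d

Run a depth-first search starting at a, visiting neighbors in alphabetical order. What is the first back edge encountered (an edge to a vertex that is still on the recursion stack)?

DFS from a (visiting neighbors in alphabetical order); mark gray on enter, black on exit:
a gray
  d gray
    b gray
      b→a: a is gray → back edge
First back edge: b → a.

b->a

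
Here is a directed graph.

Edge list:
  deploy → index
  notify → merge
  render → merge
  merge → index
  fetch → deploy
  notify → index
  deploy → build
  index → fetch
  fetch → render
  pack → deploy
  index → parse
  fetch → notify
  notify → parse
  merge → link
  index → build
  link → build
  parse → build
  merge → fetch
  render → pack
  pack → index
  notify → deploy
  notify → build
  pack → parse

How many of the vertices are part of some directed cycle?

A vertex is on a directed cycle iff it belongs to a strongly connected component of size ≥ 2 (or has a self-loop).
The vertices on cycles are {pack, fetch, index, merge, deploy, notify, render} — 7 in total.

7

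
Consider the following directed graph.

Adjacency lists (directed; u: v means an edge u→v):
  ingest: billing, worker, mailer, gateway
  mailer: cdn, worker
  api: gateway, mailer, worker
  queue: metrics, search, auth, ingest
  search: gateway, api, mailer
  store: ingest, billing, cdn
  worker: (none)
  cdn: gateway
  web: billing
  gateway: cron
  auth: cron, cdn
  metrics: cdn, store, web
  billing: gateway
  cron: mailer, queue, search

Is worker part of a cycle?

worker lies on a cycle iff there is a path from worker back to itself.
Exploring from worker, it never reaches itself; equivalently, its strongly connected component is a singleton.

No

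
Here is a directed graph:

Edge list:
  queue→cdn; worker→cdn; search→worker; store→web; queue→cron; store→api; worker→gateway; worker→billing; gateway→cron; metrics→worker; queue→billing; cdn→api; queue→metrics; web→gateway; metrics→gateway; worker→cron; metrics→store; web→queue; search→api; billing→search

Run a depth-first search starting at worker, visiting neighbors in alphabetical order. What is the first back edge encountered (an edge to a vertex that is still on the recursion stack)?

search->worker

DFS from worker (visiting neighbors in alphabetical order); mark gray on enter, black on exit:
worker gray
  billing gray
    search gray
      api gray
      api black
      search→worker: worker is gray → back edge
First back edge: search → worker.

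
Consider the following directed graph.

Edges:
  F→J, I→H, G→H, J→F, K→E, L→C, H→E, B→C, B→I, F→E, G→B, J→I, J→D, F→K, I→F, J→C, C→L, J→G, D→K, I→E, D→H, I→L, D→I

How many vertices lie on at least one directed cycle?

A vertex is on a directed cycle iff it belongs to a strongly connected component of size ≥ 2 (or has a self-loop).
The vertices on cycles are {B, C, D, F, G, I, J, L} — 8 in total.

8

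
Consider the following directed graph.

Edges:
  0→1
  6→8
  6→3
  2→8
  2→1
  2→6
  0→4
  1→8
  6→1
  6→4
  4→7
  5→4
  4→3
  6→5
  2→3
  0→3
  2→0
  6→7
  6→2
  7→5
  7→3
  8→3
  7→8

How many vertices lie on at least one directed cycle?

A vertex is on a directed cycle iff it belongs to a strongly connected component of size ≥ 2 (or has a self-loop).
The vertices on cycles are {2, 4, 5, 6, 7} — 5 in total.

5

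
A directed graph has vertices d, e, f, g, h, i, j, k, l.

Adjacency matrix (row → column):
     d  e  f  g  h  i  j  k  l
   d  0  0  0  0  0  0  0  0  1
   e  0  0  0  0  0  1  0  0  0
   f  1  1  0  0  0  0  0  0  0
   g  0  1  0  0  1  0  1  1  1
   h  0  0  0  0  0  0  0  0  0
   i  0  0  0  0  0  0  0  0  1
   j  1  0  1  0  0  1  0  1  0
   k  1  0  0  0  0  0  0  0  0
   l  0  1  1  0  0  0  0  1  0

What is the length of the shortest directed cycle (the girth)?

3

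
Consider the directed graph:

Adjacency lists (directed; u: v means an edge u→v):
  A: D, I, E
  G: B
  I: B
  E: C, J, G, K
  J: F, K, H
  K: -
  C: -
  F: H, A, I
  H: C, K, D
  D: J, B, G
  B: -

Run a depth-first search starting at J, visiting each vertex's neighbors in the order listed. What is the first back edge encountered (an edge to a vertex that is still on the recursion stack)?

DFS from J (visiting each vertex's neighbors in the order listed); mark gray on enter, black on exit:
J gray
  F gray
    H gray
      C gray
      C black
      K gray
      K black
      D gray
        D→J: J is gray → back edge
First back edge: D → J.

D->J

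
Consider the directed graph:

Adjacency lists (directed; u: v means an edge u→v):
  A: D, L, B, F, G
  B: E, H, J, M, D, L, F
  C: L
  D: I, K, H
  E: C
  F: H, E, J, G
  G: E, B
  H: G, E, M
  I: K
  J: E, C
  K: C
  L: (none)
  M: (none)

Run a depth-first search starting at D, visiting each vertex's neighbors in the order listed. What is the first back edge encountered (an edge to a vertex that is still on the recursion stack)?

DFS from D (visiting each vertex's neighbors in the order listed); mark gray on enter, black on exit:
D gray
  I gray
    K gray
      C gray
        L gray
        L black
      C black
    K black
  I black
  D→K: K black — skip
  H gray
    G gray
      E gray
        E→C: C black — skip
      E black
      B gray
        B→E: E black — skip
        B→H: H is gray → back edge
First back edge: B → H.

B→H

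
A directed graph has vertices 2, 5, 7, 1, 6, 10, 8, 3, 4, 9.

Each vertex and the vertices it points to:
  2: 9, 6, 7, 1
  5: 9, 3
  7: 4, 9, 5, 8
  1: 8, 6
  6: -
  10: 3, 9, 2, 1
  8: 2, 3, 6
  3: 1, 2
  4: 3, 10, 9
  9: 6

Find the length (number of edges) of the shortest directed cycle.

3

For each vertex v, BFS finds the shortest path from v back to v.
The shortest such closed walk is 7 → 8 → 2 → 7, length 3.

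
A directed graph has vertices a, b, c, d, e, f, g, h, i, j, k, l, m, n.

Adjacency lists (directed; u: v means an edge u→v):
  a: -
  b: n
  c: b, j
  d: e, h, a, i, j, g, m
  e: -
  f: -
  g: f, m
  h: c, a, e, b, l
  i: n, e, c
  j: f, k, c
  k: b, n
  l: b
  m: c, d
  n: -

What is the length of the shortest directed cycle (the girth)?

For each vertex v, BFS finds the shortest path from v back to v.
The shortest such closed walk is m → d → m, length 2.

2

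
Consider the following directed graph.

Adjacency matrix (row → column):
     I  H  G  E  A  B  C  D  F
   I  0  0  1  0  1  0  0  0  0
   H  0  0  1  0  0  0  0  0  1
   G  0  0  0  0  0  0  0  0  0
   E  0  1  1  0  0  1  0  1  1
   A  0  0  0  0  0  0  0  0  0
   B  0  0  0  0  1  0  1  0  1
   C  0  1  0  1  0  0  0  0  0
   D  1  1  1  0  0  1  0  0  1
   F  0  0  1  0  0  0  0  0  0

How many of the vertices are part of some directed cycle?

4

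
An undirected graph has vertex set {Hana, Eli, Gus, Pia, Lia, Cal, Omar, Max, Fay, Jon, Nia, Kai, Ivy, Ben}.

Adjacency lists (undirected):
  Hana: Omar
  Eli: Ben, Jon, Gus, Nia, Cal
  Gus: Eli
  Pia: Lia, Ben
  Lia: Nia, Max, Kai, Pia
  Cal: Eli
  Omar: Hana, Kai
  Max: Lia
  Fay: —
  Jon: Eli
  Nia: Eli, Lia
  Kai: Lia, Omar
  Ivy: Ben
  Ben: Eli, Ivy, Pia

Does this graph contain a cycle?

Yes

DFS, tracking each vertex's parent; an edge to a visited non-parent vertex closes a cycle.
Start from Kai:
visit Kai (parent –)
  visit Lia (parent Kai)
    visit Nia (parent Lia)
      visit Eli (parent Nia)
        visit Ben (parent Eli)
          Ben–Eli: parent, skip
          visit Ivy (parent Ben)
            Ivy–Ben: parent, skip
          visit Pia (parent Ben)
            Pia–Lia: Lia visited and ≠ parent → cycle
Cycle: Lia – Nia – Eli – Ben – Pia – Lia.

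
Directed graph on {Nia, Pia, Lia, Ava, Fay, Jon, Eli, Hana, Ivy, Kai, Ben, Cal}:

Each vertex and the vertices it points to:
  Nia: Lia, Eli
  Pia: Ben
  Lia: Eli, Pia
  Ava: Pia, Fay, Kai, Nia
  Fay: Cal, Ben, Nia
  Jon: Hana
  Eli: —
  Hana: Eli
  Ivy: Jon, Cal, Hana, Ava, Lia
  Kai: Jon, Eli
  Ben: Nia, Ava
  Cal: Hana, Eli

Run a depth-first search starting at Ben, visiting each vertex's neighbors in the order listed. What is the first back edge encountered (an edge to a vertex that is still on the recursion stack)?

Pia->Ben

DFS from Ben (visiting each vertex's neighbors in the order listed); mark gray on enter, black on exit:
Ben gray
  Nia gray
    Lia gray
      Eli gray
      Eli black
      Pia gray
        Pia→Ben: Ben is gray → back edge
First back edge: Pia → Ben.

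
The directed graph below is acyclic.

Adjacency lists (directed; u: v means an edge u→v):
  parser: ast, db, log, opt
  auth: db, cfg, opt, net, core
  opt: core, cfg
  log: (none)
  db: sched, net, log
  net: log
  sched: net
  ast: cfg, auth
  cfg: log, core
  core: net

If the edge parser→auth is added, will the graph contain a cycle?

No

Adding parser→auth creates a cycle iff auth can already reach parser.
Explore from auth: no path reaches parser. The graph stays acyclic.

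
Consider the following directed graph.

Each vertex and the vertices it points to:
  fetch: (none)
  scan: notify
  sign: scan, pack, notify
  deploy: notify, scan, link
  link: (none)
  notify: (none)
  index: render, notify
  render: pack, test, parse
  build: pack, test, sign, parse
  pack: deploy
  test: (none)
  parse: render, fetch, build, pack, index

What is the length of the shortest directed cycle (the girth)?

2

For each vertex v, BFS finds the shortest path from v back to v.
The shortest such closed walk is parse → build → parse, length 2.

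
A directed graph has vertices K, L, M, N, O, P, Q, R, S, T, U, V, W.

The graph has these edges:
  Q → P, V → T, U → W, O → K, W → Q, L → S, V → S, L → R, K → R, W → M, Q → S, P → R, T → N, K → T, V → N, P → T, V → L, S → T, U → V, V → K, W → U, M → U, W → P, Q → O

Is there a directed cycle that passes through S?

S lies on a cycle iff there is a path from S back to itself.
Exploring from S, it never reaches itself; equivalently, its strongly connected component is a singleton.

No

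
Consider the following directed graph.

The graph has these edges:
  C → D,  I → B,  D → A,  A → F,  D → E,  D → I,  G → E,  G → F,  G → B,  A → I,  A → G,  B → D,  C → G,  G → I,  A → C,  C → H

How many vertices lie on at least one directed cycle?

6

A vertex is on a directed cycle iff it belongs to a strongly connected component of size ≥ 2 (or has a self-loop).
The vertices on cycles are {A, B, C, D, G, I} — 6 in total.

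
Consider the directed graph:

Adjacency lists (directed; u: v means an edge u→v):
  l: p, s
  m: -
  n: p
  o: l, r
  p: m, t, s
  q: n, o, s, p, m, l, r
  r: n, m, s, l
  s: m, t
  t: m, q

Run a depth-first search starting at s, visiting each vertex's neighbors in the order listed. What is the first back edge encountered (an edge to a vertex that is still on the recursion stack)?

p->t

DFS from s (visiting each vertex's neighbors in the order listed); mark gray on enter, black on exit:
s gray
  m gray
  m black
  t gray
    t→m: m black — skip
    q gray
      n gray
        p gray
          p→m: m black — skip
          p→t: t is gray → back edge
First back edge: p → t.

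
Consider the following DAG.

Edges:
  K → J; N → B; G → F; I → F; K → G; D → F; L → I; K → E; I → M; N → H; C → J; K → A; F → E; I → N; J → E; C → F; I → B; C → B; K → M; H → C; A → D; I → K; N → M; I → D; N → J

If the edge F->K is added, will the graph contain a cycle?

Yes

Adding F→K creates a cycle iff K can already reach F.
Path from K: K → G → F.
So K → … → F → K is a cycle.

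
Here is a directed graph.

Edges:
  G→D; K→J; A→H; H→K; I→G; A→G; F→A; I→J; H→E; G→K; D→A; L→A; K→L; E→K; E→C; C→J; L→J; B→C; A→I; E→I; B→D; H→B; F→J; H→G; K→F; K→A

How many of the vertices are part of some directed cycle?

A vertex is on a directed cycle iff it belongs to a strongly connected component of size ≥ 2 (or has a self-loop).
The vertices on cycles are {A, B, D, E, F, G, H, I, K, L} — 10 in total.

10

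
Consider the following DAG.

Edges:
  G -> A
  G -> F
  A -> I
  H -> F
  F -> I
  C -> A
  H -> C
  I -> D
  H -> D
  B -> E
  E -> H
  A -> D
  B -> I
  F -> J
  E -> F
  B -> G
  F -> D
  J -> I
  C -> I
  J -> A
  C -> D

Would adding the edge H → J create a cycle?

Adding H→J creates a cycle iff J can already reach H.
Explore from J: no path reaches H. The graph stays acyclic.

No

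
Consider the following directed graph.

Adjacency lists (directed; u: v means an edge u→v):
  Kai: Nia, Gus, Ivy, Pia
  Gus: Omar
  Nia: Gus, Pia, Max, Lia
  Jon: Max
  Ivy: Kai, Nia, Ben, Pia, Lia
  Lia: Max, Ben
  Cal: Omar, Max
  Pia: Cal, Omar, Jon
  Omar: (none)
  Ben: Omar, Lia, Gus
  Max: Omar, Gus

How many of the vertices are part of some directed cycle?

4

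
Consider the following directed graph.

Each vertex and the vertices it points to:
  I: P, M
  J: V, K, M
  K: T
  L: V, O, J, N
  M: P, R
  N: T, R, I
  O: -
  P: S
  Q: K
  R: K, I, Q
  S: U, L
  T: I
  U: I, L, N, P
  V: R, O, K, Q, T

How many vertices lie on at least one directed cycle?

13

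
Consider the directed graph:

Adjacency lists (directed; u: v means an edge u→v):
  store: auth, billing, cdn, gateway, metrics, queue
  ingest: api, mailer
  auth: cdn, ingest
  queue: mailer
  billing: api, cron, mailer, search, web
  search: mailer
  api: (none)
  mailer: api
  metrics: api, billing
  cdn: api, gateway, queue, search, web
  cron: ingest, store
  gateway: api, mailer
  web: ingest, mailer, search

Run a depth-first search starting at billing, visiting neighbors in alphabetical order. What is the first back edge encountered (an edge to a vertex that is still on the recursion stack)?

store->billing

DFS from billing (visiting neighbors in alphabetical order); mark gray on enter, black on exit:
billing gray
  api gray
  api black
  cron gray
    ingest gray
      ingest→api: api black — skip
      mailer gray
        mailer→api: api black — skip
      mailer black
    ingest black
    store gray
      auth gray
        cdn gray
          cdn→api: api black — skip
          gateway gray
            gateway→api: api black — skip
            gateway→mailer: mailer black — skip
          gateway black
          queue gray
            queue→mailer: mailer black — skip
          queue black
          search gray
            search→mailer: mailer black — skip
          search black
          web gray
            web→ingest: ingest black — skip
            web→mailer: mailer black — skip
            web→search: search black — skip
          web black
        cdn black
        auth→ingest: ingest black — skip
      auth black
      store→billing: billing is gray → back edge
First back edge: store → billing.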